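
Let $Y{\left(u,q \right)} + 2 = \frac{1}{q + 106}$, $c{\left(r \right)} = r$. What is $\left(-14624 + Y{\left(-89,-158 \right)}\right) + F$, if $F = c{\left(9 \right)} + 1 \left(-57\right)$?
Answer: $- \frac{763049}{52} \approx -14674.0$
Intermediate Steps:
$Y{\left(u,q \right)} = -2 + \frac{1}{106 + q}$ ($Y{\left(u,q \right)} = -2 + \frac{1}{q + 106} = -2 + \frac{1}{106 + q}$)
$F = -48$ ($F = 9 + 1 \left(-57\right) = 9 - 57 = -48$)
$\left(-14624 + Y{\left(-89,-158 \right)}\right) + F = \left(-14624 + \frac{-211 - -316}{106 - 158}\right) - 48 = \left(-14624 + \frac{-211 + 316}{-52}\right) - 48 = \left(-14624 - \frac{105}{52}\right) - 48 = - \frac{760553}{52} - 48 = - \frac{763049}{52}$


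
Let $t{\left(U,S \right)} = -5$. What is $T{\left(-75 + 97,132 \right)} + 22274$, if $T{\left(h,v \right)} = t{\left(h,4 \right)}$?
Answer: $22269$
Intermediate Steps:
$T{\left(h,v \right)} = -5$
$T{\left(-75 + 97,132 \right)} + 22274 = -5 + 22274 = 22269$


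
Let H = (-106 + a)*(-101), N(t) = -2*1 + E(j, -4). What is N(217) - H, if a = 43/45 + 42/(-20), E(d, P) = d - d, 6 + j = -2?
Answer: -974123/90 ≈ -10824.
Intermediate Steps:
j = -8 (j = -6 - 2 = -8)
E(d, P) = 0
a = -103/90 (a = 43*(1/45) + 42*(-1/20) = 43/45 - 21/10 = -103/90 ≈ -1.1444)
N(t) = -2 (N(t) = -2*1 + 0 = -2 + 0 = -2)
H = 973943/90 (H = (-106 - 103/90)*(-101) = -9643/90*(-101) = 973943/90 ≈ 10822.)
N(217) - H = -2 - 1*973943/90 = -2 - 973943/90 = -974123/90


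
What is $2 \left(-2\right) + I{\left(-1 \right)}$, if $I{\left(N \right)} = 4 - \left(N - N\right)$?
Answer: $0$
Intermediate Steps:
$I{\left(N \right)} = 4$ ($I{\left(N \right)} = 4 - 0 = 4 + 0 = 4$)
$2 \left(-2\right) + I{\left(-1 \right)} = 2 \left(-2\right) + 4 = -4 + 4 = 0$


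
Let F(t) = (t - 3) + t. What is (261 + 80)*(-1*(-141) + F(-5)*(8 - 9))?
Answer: 52514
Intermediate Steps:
F(t) = -3 + 2*t (F(t) = (-3 + t) + t = -3 + 2*t)
(261 + 80)*(-1*(-141) + F(-5)*(8 - 9)) = (261 + 80)*(-1*(-141) + (-3 + 2*(-5))*(8 - 9)) = 341*(141 + (-3 - 10)*(-1)) = 341*(141 - 13*(-1)) = 341*(141 + 13) = 341*154 = 52514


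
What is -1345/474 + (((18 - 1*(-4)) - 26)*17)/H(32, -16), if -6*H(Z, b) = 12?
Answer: 14771/474 ≈ 31.162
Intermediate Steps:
H(Z, b) = -2 (H(Z, b) = -1/6*12 = -2)
-1345/474 + (((18 - 1*(-4)) - 26)*17)/H(32, -16) = -1345/474 + (((18 - 1*(-4)) - 26)*17)/(-2) = -1345*1/474 + (((18 + 4) - 26)*17)*(-1/2) = -1345/474 + ((22 - 26)*17)*(-1/2) = -1345/474 - 4*17*(-1/2) = -1345/474 - 68*(-1/2) = -1345/474 + 34 = 14771/474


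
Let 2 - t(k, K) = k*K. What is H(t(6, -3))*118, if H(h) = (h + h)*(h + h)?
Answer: 188800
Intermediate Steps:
t(k, K) = 2 - K*k (t(k, K) = 2 - k*K = 2 - K*k)
H(h) = 4*h² (H(h) = (2*h)*(2*h) = 4*h²)
H(t(6, -3))*118 = (4*(2 - 1*(-3)*6)²)*118 = (4*(2 + 18)²)*118 = (4*20²)*118 = (4*400)*118 = 1600*118 = 188800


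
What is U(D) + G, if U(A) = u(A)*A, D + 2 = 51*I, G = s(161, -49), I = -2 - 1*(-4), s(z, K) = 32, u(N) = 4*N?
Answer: 40032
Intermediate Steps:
I = 2 (I = -2 + 4 = 2)
G = 32
D = 100 (D = -2 + 51*2 = -2 + 102 = 100)
U(A) = 4*A**2 (U(A) = (4*A)*A = 4*A**2)
U(D) + G = 4*100**2 + 32 = 4*10000 + 32 = 40000 + 32 = 40032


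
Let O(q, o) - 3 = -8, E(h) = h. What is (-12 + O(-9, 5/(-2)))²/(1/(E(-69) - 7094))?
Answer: -2070107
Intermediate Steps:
O(q, o) = -5 (O(q, o) = 3 - 8 = -5)
(-12 + O(-9, 5/(-2)))²/(1/(E(-69) - 7094)) = (-12 - 5)²/(1/(-69 - 7094)) = (-17)²/(1/(-7163)) = 289/(-1/7163) = 289*(-7163) = -2070107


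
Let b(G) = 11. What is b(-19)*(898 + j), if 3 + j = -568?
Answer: 3597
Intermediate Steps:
j = -571 (j = -3 - 568 = -571)
b(-19)*(898 + j) = 11*(898 - 571) = 11*327 = 3597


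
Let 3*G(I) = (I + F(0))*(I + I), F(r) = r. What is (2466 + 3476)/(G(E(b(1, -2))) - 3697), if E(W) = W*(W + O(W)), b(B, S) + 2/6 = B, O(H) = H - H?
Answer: -1443906/898339 ≈ -1.6073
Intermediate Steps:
O(H) = 0
b(B, S) = -⅓ + B
E(W) = W² (E(W) = W*(W + 0) = W*W = W²)
G(I) = 2*I²/3 (G(I) = ((I + 0)*(I + I))/3 = (I*(2*I))/3 = (2*I²)/3 = 2*I²/3)
(2466 + 3476)/(G(E(b(1, -2))) - 3697) = (2466 + 3476)/(2*((-⅓ + 1)²)²/3 - 3697) = 5942/(2*((⅔)²)²/3 - 3697) = 5942/(2*(4/9)²/3 - 3697) = 5942/((⅔)*(16/81) - 3697) = 5942/(32/243 - 3697) = 5942/(-898339/243) = 5942*(-243/898339) = -1443906/898339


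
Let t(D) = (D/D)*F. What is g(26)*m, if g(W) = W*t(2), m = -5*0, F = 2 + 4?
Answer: 0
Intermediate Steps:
F = 6
t(D) = 6 (t(D) = (D/D)*6 = 1*6 = 6)
m = 0
g(W) = 6*W (g(W) = W*6 = 6*W)
g(26)*m = (6*26)*0 = 156*0 = 0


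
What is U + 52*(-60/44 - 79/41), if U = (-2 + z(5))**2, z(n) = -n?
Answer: -55069/451 ≈ -122.10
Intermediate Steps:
U = 49 (U = (-2 - 1*5)**2 = (-2 - 5)**2 = (-7)**2 = 49)
U + 52*(-60/44 - 79/41) = 49 + 52*(-60/44 - 79/41) = 49 + 52*(-60*1/44 - 79*1/41) = 49 + 52*(-15/11 - 79/41) = 49 + 52*(-1484/451) = 49 - 77168/451 = -55069/451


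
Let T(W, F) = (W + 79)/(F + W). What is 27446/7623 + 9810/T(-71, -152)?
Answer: -8338041961/30492 ≈ -2.7345e+5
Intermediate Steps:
T(W, F) = (79 + W)/(F + W)
27446/7623 + 9810/T(-71, -152) = 27446/7623 + 9810/(((79 - 71)/(-152 - 71))) = 27446*(1/7623) + 9810/((8/(-223))) = 27446/7623 + 9810/((-1/223*8)) = 27446/7623 + 9810/(-8/223) = 27446/7623 + 9810*(-223/8) = 27446/7623 - 1093815/4 = -8338041961/30492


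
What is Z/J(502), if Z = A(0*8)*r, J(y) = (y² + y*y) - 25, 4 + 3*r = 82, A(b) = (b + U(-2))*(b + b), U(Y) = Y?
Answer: 0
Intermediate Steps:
A(b) = 2*b*(-2 + b) (A(b) = (b - 2)*(b + b) = (-2 + b)*(2*b) = 2*b*(-2 + b))
r = 26 (r = -4/3 + (⅓)*82 = -4/3 + 82/3 = 26)
J(y) = -25 + 2*y² (J(y) = (y² + y²) - 25 = 2*y² - 25 = -25 + 2*y²)
Z = 0 (Z = (2*(0*8)*(-2 + 0*8))*26 = (2*0*(-2 + 0))*26 = (2*0*(-2))*26 = 0*26 = 0)
Z/J(502) = 0/(-25 + 2*502²) = 0/(-25 + 2*252004) = 0/(-25 + 504008) = 0/503983 = 0*(1/503983) = 0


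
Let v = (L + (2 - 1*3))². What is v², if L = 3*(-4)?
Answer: 28561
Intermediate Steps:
L = -12
v = 169 (v = (-12 + (2 - 1*3))² = (-12 + (2 - 3))² = (-12 - 1)² = (-13)² = 169)
v² = 169² = 28561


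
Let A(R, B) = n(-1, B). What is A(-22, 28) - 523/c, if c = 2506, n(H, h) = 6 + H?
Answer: 12007/2506 ≈ 4.7913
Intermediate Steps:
A(R, B) = 5 (A(R, B) = 6 - 1 = 5)
A(-22, 28) - 523/c = 5 - 523/2506 = 12007/2506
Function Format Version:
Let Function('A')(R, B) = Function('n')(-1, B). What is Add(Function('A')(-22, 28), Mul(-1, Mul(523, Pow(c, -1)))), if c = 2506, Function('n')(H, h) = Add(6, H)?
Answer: Rational(12007, 2506) ≈ 4.7913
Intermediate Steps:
Function('A')(R, B) = 5 (Function('A')(R, B) = Add(6, -1) = 5)
Add(Function('A')(-22, 28), Mul(-1, Mul(523, Pow(c, -1)))) = Add(5, Mul(-1, Mul(523, Pow(2506, -1)))) = Add(5, Mul(-1, Mul(523, Rational(1, 2506)))) = Add(5, Mul(-1, Rational(523, 2506))) = Add(5, Rational(-523, 2506)) = Rational(12007, 2506)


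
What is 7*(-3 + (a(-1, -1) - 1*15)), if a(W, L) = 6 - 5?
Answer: -119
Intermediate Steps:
a(W, L) = 1
7*(-3 + (a(-1, -1) - 1*15)) = 7*(-3 + (1 - 1*15)) = 7*(-3 + (1 - 15)) = 7*(-3 - 14) = 7*(-17) = -119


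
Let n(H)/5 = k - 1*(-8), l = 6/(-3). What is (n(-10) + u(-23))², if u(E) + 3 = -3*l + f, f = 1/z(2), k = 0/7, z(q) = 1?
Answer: 1936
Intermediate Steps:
l = -2 (l = 6*(-⅓) = -2)
k = 0 (k = 0*(⅐) = 0)
f = 1 (f = 1/1 = 1)
u(E) = 4 (u(E) = -3 + (-3*(-2) + 1) = -3 + (6 + 1) = -3 + 7 = 4)
n(H) = 40 (n(H) = 5*(0 - 1*(-8)) = 5*(0 + 8) = 5*8 = 40)
(n(-10) + u(-23))² = (40 + 4)² = 44² = 1936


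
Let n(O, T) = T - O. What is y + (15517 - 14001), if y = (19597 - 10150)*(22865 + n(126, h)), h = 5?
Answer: 214864084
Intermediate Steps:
y = 214862568 (y = (19597 - 10150)*(22865 + (5 - 1*126)) = 9447*(22865 + (5 - 126)) = 9447*(22865 - 121) = 9447*22744 = 214862568)
y + (15517 - 14001) = 214862568 + (15517 - 14001) = 214862568 + 1516 = 214864084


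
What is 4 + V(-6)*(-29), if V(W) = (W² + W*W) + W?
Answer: -1910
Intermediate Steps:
V(W) = W + 2*W² (V(W) = (W² + W²) + W = 2*W² + W = W + 2*W²)
4 + V(-6)*(-29) = 4 - 6*(1 + 2*(-6))*(-29) = 4 - 6*(1 - 12)*(-29) = 4 - 6*(-11)*(-29) = 4 + 66*(-29) = 4 - 1914 = -1910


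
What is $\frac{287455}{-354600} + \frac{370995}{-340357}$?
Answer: $- \frac{45878429687}{24138118440} \approx -1.9007$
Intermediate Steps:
$\frac{287455}{-354600} + \frac{370995}{-340357} = 287455 \left(- \frac{1}{354600}\right) + 370995 \left(- \frac{1}{340357}\right) = - \frac{57491}{70920} - \frac{370995}{340357} = - \frac{45878429687}{24138118440}$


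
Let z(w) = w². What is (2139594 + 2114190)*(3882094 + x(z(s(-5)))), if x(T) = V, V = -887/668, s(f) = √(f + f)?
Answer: 2757768477120630/167 ≈ 1.6514e+13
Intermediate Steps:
s(f) = √2*√f (s(f) = √(2*f) = √2*√f)
V = -887/668 (V = -887*1/668 = -887/668 ≈ -1.3278)
x(T) = -887/668
(2139594 + 2114190)*(3882094 + x(z(s(-5)))) = (2139594 + 2114190)*(3882094 - 887/668) = 4253784*(2593237905/668) = 2757768477120630/167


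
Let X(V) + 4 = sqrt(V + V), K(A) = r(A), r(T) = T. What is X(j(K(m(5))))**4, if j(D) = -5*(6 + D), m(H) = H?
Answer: (4 - I*sqrt(110))**4 ≈ 1796.0 + 15774.0*I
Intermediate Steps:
K(A) = A
j(D) = -30 - 5*D
X(V) = -4 + sqrt(2)*sqrt(V) (X(V) = -4 + sqrt(V + V) = -4 + sqrt(2*V) = -4 + sqrt(2)*sqrt(V))
X(j(K(m(5))))**4 = (-4 + sqrt(2)*sqrt(-30 - 5*5))**4 = (-4 + sqrt(2)*sqrt(-30 - 25))**4 = (-4 + sqrt(2)*sqrt(-55))**4 = (-4 + sqrt(2)*(I*sqrt(55)))**4 = (-4 + I*sqrt(110))**4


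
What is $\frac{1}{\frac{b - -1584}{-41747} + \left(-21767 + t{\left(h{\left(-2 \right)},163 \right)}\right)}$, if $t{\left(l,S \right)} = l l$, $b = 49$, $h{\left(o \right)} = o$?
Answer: $- \frac{41747}{908541594} \approx -4.5949 \cdot 10^{-5}$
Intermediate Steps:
$t{\left(l,S \right)} = l^{2}$
$\frac{1}{\frac{b - -1584}{-41747} + \left(-21767 + t{\left(h{\left(-2 \right)},163 \right)}\right)} = \frac{1}{\frac{49 - -1584}{-41747} - \left(21767 - \left(-2\right)^{2}\right)} = \frac{1}{\left(49 + 1584\right) \left(- \frac{1}{41747}\right) + \left(-21767 + 4\right)} = \frac{1}{1633 \left(- \frac{1}{41747}\right) - 21763} = \frac{1}{- \frac{1633}{41747} - 21763} = \frac{1}{- \frac{908541594}{41747}} = - \frac{41747}{908541594}$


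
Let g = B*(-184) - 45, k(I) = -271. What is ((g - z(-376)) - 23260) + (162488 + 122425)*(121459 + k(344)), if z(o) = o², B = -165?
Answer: 34527902323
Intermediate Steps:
g = 30315 (g = -165*(-184) - 45 = 30360 - 45 = 30315)
((g - z(-376)) - 23260) + (162488 + 122425)*(121459 + k(344)) = ((30315 - 1*(-376)²) - 23260) + (162488 + 122425)*(121459 - 271) = ((30315 - 1*141376) - 23260) + 284913*121188 = ((30315 - 141376) - 23260) + 34528036644 = (-111061 - 23260) + 34528036644 = -134321 + 34528036644 = 34527902323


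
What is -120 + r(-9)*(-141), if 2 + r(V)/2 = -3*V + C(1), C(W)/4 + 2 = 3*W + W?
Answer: -9426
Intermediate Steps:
C(W) = -8 + 16*W (C(W) = -8 + 4*(3*W + W) = -8 + 4*(4*W) = -8 + 16*W)
r(V) = 12 - 6*V (r(V) = -4 + 2*(-3*V + (-8 + 16*1)) = -4 + 2*(-3*V + (-8 + 16)) = -4 + 2*(-3*V + 8) = -4 + 2*(8 - 3*V) = -4 + (16 - 6*V) = 12 - 6*V)
-120 + r(-9)*(-141) = -120 + (12 - 6*(-9))*(-141) = -120 + (12 + 54)*(-141) = -120 + 66*(-141) = -120 - 9306 = -9426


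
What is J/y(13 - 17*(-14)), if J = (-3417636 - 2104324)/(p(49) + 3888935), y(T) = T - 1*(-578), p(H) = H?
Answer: -690245/402995967 ≈ -0.0017128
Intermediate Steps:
y(T) = 578 + T (y(T) = T + 578 = 578 + T)
J = -690245/486123 (J = (-3417636 - 2104324)/(49 + 3888935) = -5521960/3888984 = -5521960*1/3888984 = -690245/486123 ≈ -1.4199)
J/y(13 - 17*(-14)) = -690245/(486123*(578 + (13 - 17*(-14)))) = -690245/(486123*(578 + (13 + 238))) = -690245/(486123*(578 + 251)) = -690245/486123/829 = -690245/486123*1/829 = -690245/402995967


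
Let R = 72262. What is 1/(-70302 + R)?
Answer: 1/1960 ≈ 0.00051020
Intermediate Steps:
1/(-70302 + R) = 1/(-70302 + 72262) = 1/1960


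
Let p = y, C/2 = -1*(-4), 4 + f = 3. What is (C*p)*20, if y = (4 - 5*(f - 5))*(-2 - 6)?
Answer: -43520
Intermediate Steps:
f = -1 (f = -4 + 3 = -1)
C = 8 (C = 2*(-1*(-4)) = 2*4 = 8)
y = -272 (y = (4 - 5*(-1 - 5))*(-2 - 6) = (4 - 5*(-6))*(-8) = (4 + 30)*(-8) = 34*(-8) = -272)
p = -272
(C*p)*20 = (8*(-272))*20 = -2176*20 = -43520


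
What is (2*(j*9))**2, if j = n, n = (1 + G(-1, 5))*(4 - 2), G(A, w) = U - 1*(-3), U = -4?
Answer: 0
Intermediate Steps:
G(A, w) = -1 (G(A, w) = -4 - 1*(-3) = -4 + 3 = -1)
n = 0 (n = (1 - 1)*(4 - 2) = 0*2 = 0)
j = 0
(2*(j*9))**2 = (2*(0*9))**2 = (2*0)**2 = 0**2 = 0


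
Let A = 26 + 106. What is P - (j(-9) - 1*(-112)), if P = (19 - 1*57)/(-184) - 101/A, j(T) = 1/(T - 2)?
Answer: -85363/759 ≈ -112.47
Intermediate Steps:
A = 132
j(T) = 1/(-2 + T)
P = -424/759 (P = (19 - 1*57)/(-184) - 101/132 = (19 - 57)*(-1/184) - 101*1/132 = -38*(-1/184) - 101/132 = 19/92 - 101/132 = -424/759 ≈ -0.55863)
P - (j(-9) - 1*(-112)) = -424/759 - (1/(-2 - 9) - 1*(-112)) = -424/759 - (1/(-11) + 112) = -424/759 - (-1/11 + 112) = -424/759 - 1*1231/11 = -424/759 - 1231/11 = -85363/759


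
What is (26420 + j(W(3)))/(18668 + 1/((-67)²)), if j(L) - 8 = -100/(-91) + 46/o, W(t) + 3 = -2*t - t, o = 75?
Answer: 809738326354/571939456725 ≈ 1.4158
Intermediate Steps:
W(t) = -3 - 3*t (W(t) = -3 + (-2*t - t) = -3 - 3*t)
j(L) = 66286/6825 (j(L) = 8 + (-100/(-91) + 46/75) = 8 + (-100*(-1/91) + 46*(1/75)) = 8 + (100/91 + 46/75) = 8 + 11686/6825 = 66286/6825)
(26420 + j(W(3)))/(18668 + 1/((-67)²)) = (26420 + 66286/6825)/(18668 + 1/((-67)²)) = 180382786/(6825*(18668 + 1/4489)) = 180382786/(6825*(83800653/4489)) = (180382786/6825)*(4489/83800653) = 809738326354/571939456725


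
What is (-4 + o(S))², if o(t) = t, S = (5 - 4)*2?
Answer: 4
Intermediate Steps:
S = 2 (S = 1*2 = 2)
(-4 + o(S))² = (-4 + 2)² = (-2)² = 4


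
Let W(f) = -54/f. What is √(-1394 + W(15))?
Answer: 2*I*√8735/5 ≈ 37.384*I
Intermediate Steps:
√(-1394 + W(15)) = √(-1394 - 54/15) = √(-1394 - 54*1/15) = √(-1394 - 18/5) = √(-6988/5) = 2*I*√8735/5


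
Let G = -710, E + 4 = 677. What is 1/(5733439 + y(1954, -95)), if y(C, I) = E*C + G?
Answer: 1/7047771 ≈ 1.4189e-7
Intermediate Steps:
E = 673 (E = -4 + 677 = 673)
y(C, I) = -710 + 673*C (y(C, I) = 673*C - 710 = -710 + 673*C)
1/(5733439 + y(1954, -95)) = 1/(5733439 + (-710 + 673*1954)) = 1/(5733439 + (-710 + 1315042)) = 1/(5733439 + 1314332) = 1/7047771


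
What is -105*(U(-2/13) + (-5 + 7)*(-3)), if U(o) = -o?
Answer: 7980/13 ≈ 613.85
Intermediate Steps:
-105*(U(-2/13) + (-5 + 7)*(-3)) = -105*(-(-2)/13 + (-5 + 7)*(-3)) = -105*(-(-2)/13 + 2*(-3)) = -105*(-1*(-2/13) - 6) = -105*(2/13 - 6) = -105*(-76/13) = 7980/13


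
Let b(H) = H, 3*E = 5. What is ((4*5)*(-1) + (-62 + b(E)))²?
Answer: 58081/9 ≈ 6453.4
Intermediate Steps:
E = 5/3 (E = (⅓)*5 = 5/3 ≈ 1.6667)
((4*5)*(-1) + (-62 + b(E)))² = ((4*5)*(-1) + (-62 + 5/3))² = (20*(-1) - 181/3)² = (-20 - 181/3)² = (-241/3)² = 58081/9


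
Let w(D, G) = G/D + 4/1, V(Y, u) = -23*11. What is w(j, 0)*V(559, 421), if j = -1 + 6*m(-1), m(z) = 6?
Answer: -1012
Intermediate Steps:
j = 35 (j = -1 + 6*6 = -1 + 36 = 35)
V(Y, u) = -253
w(D, G) = 4 + G/D (w(D, G) = G/D + 4*1 = G/D + 4 = 4 + G/D)
w(j, 0)*V(559, 421) = (4 + 0/35)*(-253) = (4 + 0*(1/35))*(-253) = (4 + 0)*(-253) = 4*(-253) = -1012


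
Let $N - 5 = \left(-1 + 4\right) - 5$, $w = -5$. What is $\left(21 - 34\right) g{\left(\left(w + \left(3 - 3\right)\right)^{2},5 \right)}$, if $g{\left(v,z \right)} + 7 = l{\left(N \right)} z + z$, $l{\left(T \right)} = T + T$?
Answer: $-364$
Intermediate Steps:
$N = 3$ ($N = 5 + \left(\left(-1 + 4\right) - 5\right) = 5 + \left(3 - 5\right) = 5 - 2 = 3$)
$l{\left(T \right)} = 2 T$
$g{\left(v,z \right)} = -7 + 7 z$ ($g{\left(v,z \right)} = -7 + \left(2 \cdot 3 z + z\right) = -7 + \left(6 z + z\right) = -7 + 7 z$)
$\left(21 - 34\right) g{\left(\left(w + \left(3 - 3\right)\right)^{2},5 \right)} = \left(21 - 34\right) \left(-7 + 7 \cdot 5\right) = - 13 \left(-7 + 35\right) = \left(-13\right) 28 = -364$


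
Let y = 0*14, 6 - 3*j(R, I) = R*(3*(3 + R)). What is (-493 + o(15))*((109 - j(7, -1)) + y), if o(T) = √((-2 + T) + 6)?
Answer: -87261 + 177*√19 ≈ -86490.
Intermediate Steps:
j(R, I) = 2 - R*(9 + 3*R)/3 (j(R, I) = 2 - R*3*(3 + R)/3 = 2 - R*(9 + 3*R)/3)
y = 0
o(T) = √(4 + T)
(-493 + o(15))*((109 - j(7, -1)) + y) = (-493 + √(4 + 15))*((109 - (2 - 1*7² - 3*7)) + 0) = (-493 + √19)*((109 - (2 - 1*49 - 21)) + 0) = (-493 + √19)*((109 - (2 - 49 - 21)) + 0) = (-493 + √19)*((109 - 1*(-68)) + 0) = (-493 + √19)*((109 + 68) + 0) = (-493 + √19)*(177 + 0) = (-493 + √19)*177 = -87261 + 177*√19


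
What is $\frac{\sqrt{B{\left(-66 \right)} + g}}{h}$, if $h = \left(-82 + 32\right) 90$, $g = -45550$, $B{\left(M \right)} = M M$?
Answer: $- \frac{i \sqrt{41194}}{4500} \approx - 0.045103 i$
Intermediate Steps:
$B{\left(M \right)} = M^{2}$
$h = -4500$ ($h = \left(-50\right) 90 = -4500$)
$\frac{\sqrt{B{\left(-66 \right)} + g}}{h} = \frac{\sqrt{\left(-66\right)^{2} - 45550}}{-4500} = \sqrt{4356 - 45550} \left(- \frac{1}{4500}\right) = \sqrt{-41194} \left(- \frac{1}{4500}\right) = i \sqrt{41194} \left(- \frac{1}{4500}\right) = - \frac{i \sqrt{41194}}{4500}$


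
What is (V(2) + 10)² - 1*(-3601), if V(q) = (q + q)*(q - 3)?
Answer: 3637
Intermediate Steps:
V(q) = 2*q*(-3 + q) (V(q) = (2*q)*(-3 + q) = 2*q*(-3 + q))
(V(2) + 10)² - 1*(-3601) = (2*2*(-3 + 2) + 10)² - 1*(-3601) = (2*2*(-1) + 10)² + 3601 = (-4 + 10)² + 3601 = 6² + 3601 = 36 + 3601 = 3637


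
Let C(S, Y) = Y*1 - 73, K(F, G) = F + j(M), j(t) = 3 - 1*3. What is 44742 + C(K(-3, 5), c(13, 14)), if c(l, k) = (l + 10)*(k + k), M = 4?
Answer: 45313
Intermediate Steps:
j(t) = 0 (j(t) = 3 - 3 = 0)
K(F, G) = F (K(F, G) = F + 0 = F)
c(l, k) = 2*k*(10 + l) (c(l, k) = (10 + l)*(2*k) = 2*k*(10 + l))
C(S, Y) = -73 + Y (C(S, Y) = Y - 73 = -73 + Y)
44742 + C(K(-3, 5), c(13, 14)) = 44742 + (-73 + 2*14*(10 + 13)) = 44742 + (-73 + 2*14*23) = 44742 + (-73 + 644) = 44742 + 571 = 45313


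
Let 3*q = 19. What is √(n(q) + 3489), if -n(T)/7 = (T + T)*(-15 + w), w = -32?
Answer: √68907/3 ≈ 87.500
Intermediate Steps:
q = 19/3 (q = (⅓)*19 = 19/3 ≈ 6.3333)
n(T) = 658*T (n(T) = -7*(T + T)*(-15 - 32) = -7*2*T*(-47) = -(-658)*T = 658*T)
√(n(q) + 3489) = √(658*(19/3) + 3489) = √(12502/3 + 3489) = √(22969/3) = √68907/3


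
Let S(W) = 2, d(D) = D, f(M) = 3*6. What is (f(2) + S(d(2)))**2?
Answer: 400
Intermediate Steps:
f(M) = 18
(f(2) + S(d(2)))**2 = (18 + 2)**2 = 20**2 = 400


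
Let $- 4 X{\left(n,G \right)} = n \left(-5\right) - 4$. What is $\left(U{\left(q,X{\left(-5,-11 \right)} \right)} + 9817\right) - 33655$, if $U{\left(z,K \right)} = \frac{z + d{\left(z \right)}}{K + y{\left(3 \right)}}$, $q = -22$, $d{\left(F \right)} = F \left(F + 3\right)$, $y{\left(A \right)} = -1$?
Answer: $- \frac{597534}{25} \approx -23901.0$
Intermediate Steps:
$X{\left(n,G \right)} = 1 + \frac{5 n}{4}$ ($X{\left(n,G \right)} = - \frac{n \left(-5\right) - 4}{4} = - \frac{- 5 n - 4}{4} = - \frac{-4 - 5 n}{4} = 1 + \frac{5 n}{4}$)
$d{\left(F \right)} = F \left(3 + F\right)$
$U{\left(z,K \right)} = \frac{z + z \left(3 + z\right)}{-1 + K}$ ($U{\left(z,K \right)} = \frac{z + z \left(3 + z\right)}{K - 1} = \frac{z + z \left(3 + z\right)}{-1 + K}$)
$\left(U{\left(q,X{\left(-5,-11 \right)} \right)} + 9817\right) - 33655 = \left(- \frac{22 \left(4 - 22\right)}{-1 + \left(1 + \frac{5}{4} \left(-5\right)\right)} + 9817\right) - 33655 = \left(\left(-22\right) \frac{1}{-1 + \left(1 - \frac{25}{4}\right)} \left(-18\right) + 9817\right) - 33655 = \left(\left(-22\right) \frac{1}{-1 - \frac{21}{4}} \left(-18\right) + 9817\right) - 33655 = \left(\left(-22\right) \frac{1}{- \frac{25}{4}} \left(-18\right) + 9817\right) - 33655 = \left(\left(-22\right) \left(- \frac{4}{25}\right) \left(-18\right) + 9817\right) - 33655 = \left(- \frac{1584}{25} + 9817\right) - 33655 = \frac{243841}{25} - 33655 = - \frac{597534}{25}$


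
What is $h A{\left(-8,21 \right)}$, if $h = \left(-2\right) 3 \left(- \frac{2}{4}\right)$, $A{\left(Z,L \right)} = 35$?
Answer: $105$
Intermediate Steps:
$h = 3$ ($h = - 6 \left(\left(-2\right) \frac{1}{4}\right) = \left(-6\right) \left(- \frac{1}{2}\right) = 3$)
$h A{\left(-8,21 \right)} = 3 \cdot 35 = 105$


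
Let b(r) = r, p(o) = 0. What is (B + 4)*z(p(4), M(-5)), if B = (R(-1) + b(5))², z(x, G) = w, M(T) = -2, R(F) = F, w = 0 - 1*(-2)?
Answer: 40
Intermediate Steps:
w = 2 (w = 0 + 2 = 2)
z(x, G) = 2
B = 16 (B = (-1 + 5)² = 4² = 16)
(B + 4)*z(p(4), M(-5)) = (16 + 4)*2 = 20*2 = 40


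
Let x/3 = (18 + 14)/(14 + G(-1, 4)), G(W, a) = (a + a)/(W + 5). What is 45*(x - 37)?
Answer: -1395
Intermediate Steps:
G(W, a) = 2*a/(5 + W) (G(W, a) = (2*a)/(5 + W) = 2*a/(5 + W))
x = 6 (x = 3*((18 + 14)/(14 + 2*4/(5 - 1))) = 3*(32/(14 + 2*4/4)) = 3*(32/(14 + 2*4*(1/4))) = 3*(32/(14 + 2)) = 3*(32/16) = 3*(32*(1/16)) = 3*2 = 6)
45*(x - 37) = 45*(6 - 37) = 45*(-31) = -1395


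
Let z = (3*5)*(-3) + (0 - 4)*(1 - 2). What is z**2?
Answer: 1681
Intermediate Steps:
z = -41 (z = 15*(-3) - 4*(-1) = -45 + 4 = -41)
z**2 = (-41)**2 = 1681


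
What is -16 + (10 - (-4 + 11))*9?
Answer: 11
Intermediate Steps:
-16 + (10 - (-4 + 11))*9 = -16 + (10 - 1*7)*9 = -16 + (10 - 7)*9 = -16 + 3*9 = -16 + 27 = 11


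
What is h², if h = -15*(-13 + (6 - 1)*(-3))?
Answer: 176400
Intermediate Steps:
h = 420 (h = -15*(-13 + 5*(-3)) = -15*(-13 - 15) = -15*(-28) = 420)
h² = 420² = 176400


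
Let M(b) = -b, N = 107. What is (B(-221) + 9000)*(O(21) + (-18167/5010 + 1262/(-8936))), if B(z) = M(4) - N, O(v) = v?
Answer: 571483904941/3730780 ≈ 1.5318e+5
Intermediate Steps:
B(z) = -111 (B(z) = -1*4 - 1*107 = -4 - 107 = -111)
(B(-221) + 9000)*(O(21) + (-18167/5010 + 1262/(-8936))) = (-111 + 9000)*(21 + (-18167/5010 + 1262/(-8936))) = 8889*(21 + (-18167*1/5010 + 1262*(-1/8936))) = 8889*(21 + (-18167/5010 - 631/4468)) = 8889*(21 - 42165733/11192340) = 8889*(192873407/11192340) = 571483904941/3730780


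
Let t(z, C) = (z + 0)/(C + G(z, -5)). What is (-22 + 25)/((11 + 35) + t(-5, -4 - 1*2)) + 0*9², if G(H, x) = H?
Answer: 33/511 ≈ 0.064579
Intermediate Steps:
t(z, C) = z/(C + z) (t(z, C) = (z + 0)/(C + z) = z/(C + z))
(-22 + 25)/((11 + 35) + t(-5, -4 - 1*2)) + 0*9² = (-22 + 25)/((11 + 35) - 5/((-4 - 1*2) - 5)) + 0*9² = 3/(46 - 5/((-4 - 2) - 5)) + 0*81 = 3/(46 - 5/(-6 - 5)) + 0 = 3/(46 - 5/(-11)) + 0 = 3/(46 - 5*(-1/11)) + 0 = 3/(46 + 5/11) + 0 = 3/(511/11) + 0 = 3*(11/511) + 0 = 33/511 + 0 = 33/511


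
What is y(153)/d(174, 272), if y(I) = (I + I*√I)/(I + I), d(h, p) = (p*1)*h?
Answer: 1/94656 + √17/31552 ≈ 0.00014124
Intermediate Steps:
d(h, p) = h*p (d(h, p) = p*h = h*p)
y(I) = (I + I^(3/2))/(2*I) (y(I) = (I + I^(3/2))/((2*I)) = (I + I^(3/2))*(1/(2*I)) = (I + I^(3/2))/(2*I))
y(153)/d(174, 272) = (½ + √153/2)/((174*272)) = (½ + (3*√17)/2)/47328 = (½ + 3*√17/2)*(1/47328) = 1/94656 + √17/31552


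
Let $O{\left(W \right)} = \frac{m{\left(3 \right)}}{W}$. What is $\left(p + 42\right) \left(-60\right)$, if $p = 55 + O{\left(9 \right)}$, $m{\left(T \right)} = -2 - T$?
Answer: $- \frac{17360}{3} \approx -5786.7$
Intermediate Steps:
$O{\left(W \right)} = - \frac{5}{W}$ ($O{\left(W \right)} = \frac{-2 - 3}{W} = - \frac{5}{W}$)
$p = \frac{490}{9}$ ($p = 55 - \frac{5}{9} = \frac{490}{9} \approx 54.444$)
$\left(p + 42\right) \left(-60\right) = \left(\frac{490}{9} + 42\right) \left(-60\right) = \frac{868}{9} \left(-60\right) = - \frac{17360}{3}$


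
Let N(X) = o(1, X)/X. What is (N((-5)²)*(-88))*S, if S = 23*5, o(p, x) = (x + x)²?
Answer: -1012000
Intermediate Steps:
o(p, x) = 4*x² (o(p, x) = (2*x)² = 4*x²)
S = 115
N(X) = 4*X (N(X) = (4*X²)/X = 4*X)
(N((-5)²)*(-88))*S = ((4*(-5)²)*(-88))*115 = ((4*25)*(-88))*115 = (100*(-88))*115 = -8800*115 = -1012000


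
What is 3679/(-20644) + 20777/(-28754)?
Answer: -20565629/22830676 ≈ -0.90079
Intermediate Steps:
3679/(-20644) + 20777/(-28754) = 3679*(-1/20644) + 20777*(-1/28754) = -283/1588 - 20777/28754 = -20565629/22830676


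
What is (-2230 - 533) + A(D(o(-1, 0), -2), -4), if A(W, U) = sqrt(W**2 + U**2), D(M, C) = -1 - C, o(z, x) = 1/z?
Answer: -2763 + sqrt(17) ≈ -2758.9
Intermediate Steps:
A(W, U) = sqrt(U**2 + W**2)
(-2230 - 533) + A(D(o(-1, 0), -2), -4) = (-2230 - 533) + sqrt((-4)**2 + (-1 - 1*(-2))**2) = -2763 + sqrt(16 + (-1 + 2)**2) = -2763 + sqrt(16 + 1**2) = -2763 + sqrt(16 + 1) = -2763 + sqrt(17)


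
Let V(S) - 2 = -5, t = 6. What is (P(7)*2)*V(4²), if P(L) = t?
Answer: -36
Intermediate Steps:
V(S) = -3 (V(S) = 2 - 5 = -3)
P(L) = 6
(P(7)*2)*V(4²) = (6*2)*(-3) = 12*(-3) = -36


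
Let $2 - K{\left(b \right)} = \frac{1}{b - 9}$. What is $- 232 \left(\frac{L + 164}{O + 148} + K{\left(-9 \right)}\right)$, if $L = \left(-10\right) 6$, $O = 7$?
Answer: $- \frac{882412}{1395} \approx -632.55$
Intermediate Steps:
$L = -60$
$K{\left(b \right)} = 2 - \frac{1}{-9 + b}$ ($K{\left(b \right)} = 2 - \frac{1}{b - 9} = 2 - \frac{1}{-9 + b}$)
$- 232 \left(\frac{L + 164}{O + 148} + K{\left(-9 \right)}\right) = - 232 \left(\frac{-60 + 164}{7 + 148} + \frac{-19 + 2 \left(-9\right)}{-9 - 9}\right) = - 232 \left(\frac{104}{155} + \frac{-19 - 18}{-18}\right) = - 232 \left(104 \cdot \frac{1}{155} - - \frac{37}{18}\right) = - 232 \left(\frac{104}{155} + \frac{37}{18}\right) = \left(-232\right) \frac{7607}{2790} = - \frac{882412}{1395}$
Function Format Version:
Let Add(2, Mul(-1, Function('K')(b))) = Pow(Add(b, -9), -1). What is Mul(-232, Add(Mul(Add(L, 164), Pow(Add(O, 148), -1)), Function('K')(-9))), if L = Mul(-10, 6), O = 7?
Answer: Rational(-882412, 1395) ≈ -632.55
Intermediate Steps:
L = -60
Function('K')(b) = Add(2, Mul(-1, Pow(Add(-9, b), -1))) (Function('K')(b) = Add(2, Mul(-1, Pow(Add(b, -9), -1))) = Add(2, Mul(-1, Pow(Add(-9, b), -1))))
Mul(-232, Add(Mul(Add(L, 164), Pow(Add(O, 148), -1)), Function('K')(-9))) = Mul(-232, Add(Mul(Add(-60, 164), Pow(Add(7, 148), -1)), Mul(Pow(Add(-9, -9), -1), Add(-19, Mul(2, -9))))) = Mul(-232, Add(Mul(104, Pow(155, -1)), Mul(Pow(-18, -1), Add(-19, -18)))) = Mul(-232, Add(Mul(104, Rational(1, 155)), Mul(Rational(-1, 18), -37))) = Mul(-232, Add(Rational(104, 155), Rational(37, 18))) = Mul(-232, Rational(7607, 2790)) = Rational(-882412, 1395)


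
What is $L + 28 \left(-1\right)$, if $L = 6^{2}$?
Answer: $8$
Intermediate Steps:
$L = 36$
$L + 28 \left(-1\right) = 36 + 28 \left(-1\right) = 36 - 28 = 8$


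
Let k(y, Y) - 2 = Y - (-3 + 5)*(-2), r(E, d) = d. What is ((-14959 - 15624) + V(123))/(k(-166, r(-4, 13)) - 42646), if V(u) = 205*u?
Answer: 5368/42627 ≈ 0.12593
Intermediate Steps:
k(y, Y) = 6 + Y (k(y, Y) = 2 + (Y - (-3 + 5)*(-2)) = 2 + (Y - 2*(-2)) = 2 + (Y - 1*(-4)) = 2 + (Y + 4) = 2 + (4 + Y) = 6 + Y)
((-14959 - 15624) + V(123))/(k(-166, r(-4, 13)) - 42646) = ((-14959 - 15624) + 205*123)/((6 + 13) - 42646) = (-30583 + 25215)/(19 - 42646) = -5368/(-42627) = -5368*(-1/42627) = 5368/42627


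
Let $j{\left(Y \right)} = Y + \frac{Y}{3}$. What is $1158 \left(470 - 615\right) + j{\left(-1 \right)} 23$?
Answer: $- \frac{503822}{3} \approx -1.6794 \cdot 10^{5}$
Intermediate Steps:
$j{\left(Y \right)} = \frac{4 Y}{3}$ ($j{\left(Y \right)} = Y + Y \frac{1}{3} = Y + \frac{Y}{3} = \frac{4 Y}{3}$)
$1158 \left(470 - 615\right) + j{\left(-1 \right)} 23 = 1158 \left(470 - 615\right) + \frac{4}{3} \left(-1\right) 23 = 1158 \left(470 - 615\right) - \frac{92}{3} = 1158 \left(-145\right) - \frac{92}{3} = -167910 - \frac{92}{3} = - \frac{503822}{3}$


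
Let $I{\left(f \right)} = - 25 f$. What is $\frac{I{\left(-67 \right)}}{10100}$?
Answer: $\frac{67}{404} \approx 0.16584$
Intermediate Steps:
$\frac{I{\left(-67 \right)}}{10100} = \frac{\left(-25\right) \left(-67\right)}{10100} = 1675 \cdot \frac{1}{10100} = \frac{67}{404}$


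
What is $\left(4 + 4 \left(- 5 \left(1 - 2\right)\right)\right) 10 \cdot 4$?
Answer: $960$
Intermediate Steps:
$\left(4 + 4 \left(- 5 \left(1 - 2\right)\right)\right) 10 \cdot 4 = \left(4 + 4 \left(\left(-5\right) \left(-1\right)\right)\right) 10 \cdot 4 = \left(4 + 4 \cdot 5\right) 10 \cdot 4 = \left(4 + 20\right) 10 \cdot 4 = 24 \cdot 10 \cdot 4 = 240 \cdot 4 = 960$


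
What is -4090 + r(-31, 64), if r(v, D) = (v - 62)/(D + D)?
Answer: -523613/128 ≈ -4090.7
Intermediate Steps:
r(v, D) = (-62 + v)/(2*D) (r(v, D) = (-62 + v)/((2*D)) = (-62 + v)*(1/(2*D)) = (-62 + v)/(2*D))
-4090 + r(-31, 64) = -4090 + (½)*(-62 - 31)/64 = -4090 + (½)*(1/64)*(-93) = -4090 - 93/128 = -523613/128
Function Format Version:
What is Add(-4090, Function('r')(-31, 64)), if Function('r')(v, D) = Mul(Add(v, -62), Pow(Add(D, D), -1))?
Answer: Rational(-523613, 128) ≈ -4090.7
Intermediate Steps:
Function('r')(v, D) = Mul(Rational(1, 2), Pow(D, -1), Add(-62, v)) (Function('r')(v, D) = Mul(Add(-62, v), Pow(Mul(2, D), -1)) = Mul(Add(-62, v), Mul(Rational(1, 2), Pow(D, -1))) = Mul(Rational(1, 2), Pow(D, -1), Add(-62, v)))
Add(-4090, Function('r')(-31, 64)) = Add(-4090, Mul(Rational(1, 2), Pow(64, -1), Add(-62, -31))) = Add(-4090, Mul(Rational(1, 2), Rational(1, 64), -93)) = Add(-4090, Rational(-93, 128)) = Rational(-523613, 128)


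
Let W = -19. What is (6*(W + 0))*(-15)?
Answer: 1710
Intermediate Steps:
(6*(W + 0))*(-15) = (6*(-19 + 0))*(-15) = (6*(-19))*(-15) = -114*(-15) = 1710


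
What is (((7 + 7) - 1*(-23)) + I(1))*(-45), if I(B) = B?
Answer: -1710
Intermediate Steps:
(((7 + 7) - 1*(-23)) + I(1))*(-45) = (((7 + 7) - 1*(-23)) + 1)*(-45) = ((14 + 23) + 1)*(-45) = (37 + 1)*(-45) = 38*(-45) = -1710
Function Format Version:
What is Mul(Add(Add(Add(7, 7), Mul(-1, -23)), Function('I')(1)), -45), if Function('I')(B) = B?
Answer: -1710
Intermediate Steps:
Mul(Add(Add(Add(7, 7), Mul(-1, -23)), Function('I')(1)), -45) = Mul(Add(Add(Add(7, 7), Mul(-1, -23)), 1), -45) = Mul(Add(Add(14, 23), 1), -45) = Mul(Add(37, 1), -45) = Mul(38, -45) = -1710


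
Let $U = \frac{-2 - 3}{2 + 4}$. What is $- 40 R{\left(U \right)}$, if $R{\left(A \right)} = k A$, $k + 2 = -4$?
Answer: $-200$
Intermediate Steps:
$k = -6$ ($k = -2 - 4 = -6$)
$U = - \frac{5}{6} \approx -0.83333$
$R{\left(A \right)} = - 6 A$
$- 40 R{\left(U \right)} = - 40 \left(\left(-6\right) \left(- \frac{5}{6}\right)\right) = \left(-40\right) 5 = -200$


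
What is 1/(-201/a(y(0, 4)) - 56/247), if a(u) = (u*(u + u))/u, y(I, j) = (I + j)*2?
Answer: -3952/50543 ≈ -0.078191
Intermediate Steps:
y(I, j) = 2*I + 2*j
a(u) = 2*u (a(u) = (u*(2*u))/u = (2*u**2)/u = 2*u)
1/(-201/a(y(0, 4)) - 56/247) = 1/(-201*1/(2*(2*0 + 2*4)) - 56/247) = 1/(-201*1/(2*(0 + 8)) - 56*1/247) = 1/(-201/(2*8) - 56/247) = 1/(-201/16 - 56/247) = 1/(-50543/3952) = -3952/50543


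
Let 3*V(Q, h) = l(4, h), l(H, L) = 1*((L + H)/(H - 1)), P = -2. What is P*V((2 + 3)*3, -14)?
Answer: 20/9 ≈ 2.2222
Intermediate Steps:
l(H, L) = (H + L)/(-1 + H) (l(H, L) = 1*((H + L)/(-1 + H)) = (H + L)/(-1 + H))
V(Q, h) = 4/9 + h/9 (V(Q, h) = ((4 + h)/(-1 + 4))/3 = ((4 + h)/3)/3 = (4/3 + h/3)/3 = 4/9 + h/9)
P*V((2 + 3)*3, -14) = -2*(4/9 + (⅑)*(-14)) = -2*(4/9 - 14/9) = -2*(-10/9) = 20/9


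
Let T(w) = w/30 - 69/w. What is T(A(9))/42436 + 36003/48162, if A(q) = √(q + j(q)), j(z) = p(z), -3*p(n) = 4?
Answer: 12001/16054 - 269*√69/3819240 ≈ 0.74695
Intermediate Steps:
p(n) = -4/3 (p(n) = -⅓*4 = -4/3)
j(z) = -4/3
A(q) = √(-4/3 + q) (A(q) = √(q - 4/3) = √(-4/3 + q))
T(w) = -69/w + w/30 (T(w) = w*(1/30) - 69/w = w/30 - 69/w = -69/w + w/30)
T(A(9))/42436 + 36003/48162 = (-69*3/√(-12 + 9*9) + (√(-12 + 9*9)/3)/30)/42436 + 36003/48162 = (-69*3/√(-12 + 81) + (√(-12 + 81)/3)/30)*(1/42436) + 36003*(1/48162) = (-69*√69/23 + (√69/3)/30)*(1/42436) + 12001/16054 = (-3*√69 + √69/90)*(1/42436) + 12001/16054 = -269*√69/90*(1/42436) + 12001/16054 = -269*√69/3819240 + 12001/16054 = 12001/16054 - 269*√69/3819240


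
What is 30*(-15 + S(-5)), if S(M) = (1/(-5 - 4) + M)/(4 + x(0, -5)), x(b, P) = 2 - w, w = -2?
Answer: -2815/6 ≈ -469.17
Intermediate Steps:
x(b, P) = 4 (x(b, P) = 2 - 1*(-2) = 2 + 2 = 4)
S(M) = -1/72 + M/8 (S(M) = (1/(-5 - 4) + M)/(4 + 4) = (1/(-9) + M)/8 = (-1/9 + M)*(1/8) = -1/72 + M/8)
30*(-15 + S(-5)) = 30*(-15 + (-1/72 + (1/8)*(-5))) = 30*(-15 + (-1/72 - 5/8)) = 30*(-15 - 23/36) = 30*(-563/36) = -2815/6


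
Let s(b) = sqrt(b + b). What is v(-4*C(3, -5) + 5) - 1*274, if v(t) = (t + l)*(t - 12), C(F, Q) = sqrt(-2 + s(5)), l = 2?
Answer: -355 + 16*sqrt(10) ≈ -304.40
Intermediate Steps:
s(b) = sqrt(2)*sqrt(b) (s(b) = sqrt(2*b) = sqrt(2)*sqrt(b))
C(F, Q) = sqrt(-2 + sqrt(10)) (C(F, Q) = sqrt(-2 + sqrt(2)*sqrt(5)) = sqrt(-2 + sqrt(10)))
v(t) = (-12 + t)*(2 + t) (v(t) = (t + 2)*(t - 12) = (2 + t)*(-12 + t) = (-12 + t)*(2 + t))
v(-4*C(3, -5) + 5) - 1*274 = (-24 + (-4*sqrt(-2 + sqrt(10)) + 5)**2 - 10*(-4*sqrt(-2 + sqrt(10)) + 5)) - 1*274 = (-24 + (5 - 4*sqrt(-2 + sqrt(10)))**2 - 10*(5 - 4*sqrt(-2 + sqrt(10)))) - 274 = (-24 + (5 - 4*sqrt(-2 + sqrt(10)))**2 + (-50 + 40*sqrt(-2 + sqrt(10)))) - 274 = (-74 + (5 - 4*sqrt(-2 + sqrt(10)))**2 + 40*sqrt(-2 + sqrt(10))) - 274 = -348 + (5 - 4*sqrt(-2 + sqrt(10)))**2 + 40*sqrt(-2 + sqrt(10))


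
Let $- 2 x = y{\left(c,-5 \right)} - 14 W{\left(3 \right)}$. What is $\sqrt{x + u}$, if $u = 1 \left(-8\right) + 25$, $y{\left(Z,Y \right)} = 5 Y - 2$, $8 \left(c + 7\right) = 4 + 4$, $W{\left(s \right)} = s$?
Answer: $\frac{\sqrt{206}}{2} \approx 7.1764$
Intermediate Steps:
$c = -6$ ($c = -7 + \frac{4 + 4}{8} = -7 + \frac{1}{8} \cdot 8 = -7 + 1 = -6$)
$y{\left(Z,Y \right)} = -2 + 5 Y$
$u = 17$ ($u = -8 + 25 = 17$)
$x = \frac{69}{2}$ ($x = - \frac{\left(-2 + 5 \left(-5\right)\right) - 42}{2} = - \frac{\left(-2 - 25\right) - 42}{2} = - \frac{-27 - 42}{2} = \left(- \frac{1}{2}\right) \left(-69\right) = \frac{69}{2} \approx 34.5$)
$\sqrt{x + u} = \sqrt{\frac{69}{2} + 17} = \sqrt{\frac{103}{2}} = \frac{\sqrt{206}}{2}$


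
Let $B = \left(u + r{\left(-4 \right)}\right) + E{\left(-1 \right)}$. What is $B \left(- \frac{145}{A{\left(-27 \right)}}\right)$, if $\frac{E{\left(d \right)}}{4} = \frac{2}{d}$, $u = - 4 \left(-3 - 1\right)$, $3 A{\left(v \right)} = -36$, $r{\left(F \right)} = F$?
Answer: $\frac{145}{3} \approx 48.333$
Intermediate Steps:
$A{\left(v \right)} = -12$ ($A{\left(v \right)} = \frac{1}{3} \left(-36\right) = -12$)
$u = 16$ ($u = \left(-4\right) \left(-4\right) = 16$)
$E{\left(d \right)} = \frac{8}{d}$ ($E{\left(d \right)} = 4 \frac{2}{d} = \frac{8}{d}$)
$B = 4$ ($B = \left(16 - 4\right) + \frac{8}{-1} = 12 + 8 \left(-1\right) = 12 - 8 = 4$)
$B \left(- \frac{145}{A{\left(-27 \right)}}\right) = 4 \left(- \frac{145}{-12}\right) = 4 \left(\left(-145\right) \left(- \frac{1}{12}\right)\right) = 4 \cdot \frac{145}{12} = \frac{145}{3}$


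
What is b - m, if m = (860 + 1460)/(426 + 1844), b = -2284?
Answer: -518700/227 ≈ -2285.0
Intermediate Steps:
m = 232/227 (m = 2320/2270 = 2320*(1/2270) = 232/227 ≈ 1.0220)
b - m = -2284 - 1*232/227 = -2284 - 232/227 = -518700/227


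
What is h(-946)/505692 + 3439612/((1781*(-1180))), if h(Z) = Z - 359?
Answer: -48392412039/29520894260 ≈ -1.6393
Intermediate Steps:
h(Z) = -359 + Z
h(-946)/505692 + 3439612/((1781*(-1180))) = (-359 - 946)/505692 + 3439612/((1781*(-1180))) = -1305*1/505692 + 3439612/(-2101580) = -145/56188 + 3439612*(-1/2101580) = -145/56188 - 859903/525395 = -48392412039/29520894260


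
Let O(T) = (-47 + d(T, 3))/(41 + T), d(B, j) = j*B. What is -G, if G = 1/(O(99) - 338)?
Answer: 14/4707 ≈ 0.0029743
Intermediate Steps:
d(B, j) = B*j
O(T) = (-47 + 3*T)/(41 + T) (O(T) = (-47 + T*3)/(41 + T) = (-47 + 3*T)/(41 + T))
G = -14/4707 (G = 1/((-47 + 3*99)/(41 + 99) - 338) = 1/((-47 + 297)/140 - 338) = 1/((1/140)*250 - 338) = 1/(25/14 - 338) = 1/(-4707/14) = -14/4707 ≈ -0.0029743)
-G = -1*(-14/4707) = 14/4707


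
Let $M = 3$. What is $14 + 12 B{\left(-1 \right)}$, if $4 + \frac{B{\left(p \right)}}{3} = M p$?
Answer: $-238$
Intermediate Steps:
$B{\left(p \right)} = -12 + 9 p$ ($B{\left(p \right)} = -12 + 3 \cdot 3 p = -12 + 9 p$)
$14 + 12 B{\left(-1 \right)} = 14 + 12 \left(-12 + 9 \left(-1\right)\right) = 14 + 12 \left(-12 - 9\right) = 14 + 12 \left(-21\right) = 14 - 252 = -238$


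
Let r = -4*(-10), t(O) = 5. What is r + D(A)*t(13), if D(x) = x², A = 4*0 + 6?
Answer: 220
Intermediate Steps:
A = 6 (A = 0 + 6 = 6)
r = 40
r + D(A)*t(13) = 40 + 6²*5 = 40 + 36*5 = 40 + 180 = 220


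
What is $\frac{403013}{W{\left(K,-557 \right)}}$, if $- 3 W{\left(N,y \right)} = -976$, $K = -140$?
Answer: $\frac{1209039}{976} \approx 1238.8$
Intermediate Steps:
$W{\left(N,y \right)} = \frac{976}{3}$ ($W{\left(N,y \right)} = \left(- \frac{1}{3}\right) \left(-976\right) = \frac{976}{3}$)
$\frac{403013}{W{\left(K,-557 \right)}} = \frac{403013}{\frac{976}{3}} = 403013 \cdot \frac{3}{976} = \frac{1209039}{976}$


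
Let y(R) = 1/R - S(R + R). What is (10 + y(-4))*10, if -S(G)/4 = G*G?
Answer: 5315/2 ≈ 2657.5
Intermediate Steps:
S(G) = -4*G² (S(G) = -4*G*G = -4*G²)
y(R) = 1/R + 16*R² (y(R) = 1/R - (-4)*(R + R)² = 1/R - (-4)*(2*R)² = 1/R - (-4)*4*R² = 1/R - (-16)*R² = 1/R + 16*R²)
(10 + y(-4))*10 = (10 + (1 + 16*(-4)³)/(-4))*10 = (10 - (1 + 16*(-64))/4)*10 = (10 - (1 - 1024)/4)*10 = (10 - ¼*(-1023))*10 = (10 + 1023/4)*10 = (1063/4)*10 = 5315/2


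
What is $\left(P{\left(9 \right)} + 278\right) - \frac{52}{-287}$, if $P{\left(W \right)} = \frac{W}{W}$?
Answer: $\frac{80125}{287} \approx 279.18$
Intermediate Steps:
$P{\left(W \right)} = 1$
$\left(P{\left(9 \right)} + 278\right) - \frac{52}{-287} = \left(1 + 278\right) - \frac{52}{-287} = 279 - - \frac{52}{287} = 279 + \frac{52}{287} = \frac{80125}{287}$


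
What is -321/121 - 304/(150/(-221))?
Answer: 4040557/9075 ≈ 445.24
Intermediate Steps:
-321/121 - 304/(150/(-221)) = -321*1/121 - 304/(150*(-1/221)) = -321/121 - 304/(-150/221) = -321/121 - 304*(-221/150) = -321/121 + 33592/75 = 4040557/9075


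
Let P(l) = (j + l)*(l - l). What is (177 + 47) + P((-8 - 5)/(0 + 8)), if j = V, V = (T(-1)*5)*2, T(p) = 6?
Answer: 224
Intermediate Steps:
V = 60 (V = (6*5)*2 = 30*2 = 60)
j = 60
P(l) = 0 (P(l) = (60 + l)*(l - l) = (60 + l)*0 = 0)
(177 + 47) + P((-8 - 5)/(0 + 8)) = (177 + 47) + 0 = 224 + 0 = 224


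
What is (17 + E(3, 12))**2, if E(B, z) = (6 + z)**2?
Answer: 116281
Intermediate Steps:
(17 + E(3, 12))**2 = (17 + (6 + 12)**2)**2 = (17 + 18**2)**2 = (17 + 324)**2 = 341**2 = 116281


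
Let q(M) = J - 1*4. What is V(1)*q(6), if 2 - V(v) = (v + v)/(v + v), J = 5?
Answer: 1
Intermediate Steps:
q(M) = 1 (q(M) = 5 - 1*4 = 5 - 4 = 1)
V(v) = 1 (V(v) = 2 - (v + v)/(v + v) = 2 - 2*v/(2*v) = 2 - 2*v*1/(2*v) = 2 - 1*1 = 2 - 1 = 1)
V(1)*q(6) = 1*1 = 1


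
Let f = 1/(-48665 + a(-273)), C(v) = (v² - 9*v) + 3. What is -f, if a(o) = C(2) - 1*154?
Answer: 1/48830 ≈ 2.0479e-5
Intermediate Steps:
C(v) = 3 + v² - 9*v
a(o) = -165 (a(o) = (3 + 2² - 9*2) - 1*154 = (3 + 4 - 18) - 154 = -11 - 154 = -165)
f = -1/48830 (f = 1/(-48665 - 165) = 1/(-48830) = -1/48830 ≈ -2.0479e-5)
-f = -1*(-1/48830) = 1/48830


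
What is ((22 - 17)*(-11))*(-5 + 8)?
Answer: -165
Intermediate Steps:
((22 - 17)*(-11))*(-5 + 8) = (5*(-11))*3 = -55*3 = -165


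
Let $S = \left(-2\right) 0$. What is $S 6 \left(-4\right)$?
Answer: $0$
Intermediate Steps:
$S = 0$
$S 6 \left(-4\right) = 0 \cdot 6 \left(-4\right) = 0 \left(-4\right) = 0$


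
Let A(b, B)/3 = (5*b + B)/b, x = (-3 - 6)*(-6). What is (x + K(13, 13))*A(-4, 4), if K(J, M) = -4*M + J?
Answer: 180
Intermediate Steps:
x = 54 (x = -9*(-6) = 54)
K(J, M) = J - 4*M
A(b, B) = 3*(B + 5*b)/b (A(b, B) = 3*((5*b + B)/b) = 3*((B + 5*b)/b) = 3*(B + 5*b)/b)
(x + K(13, 13))*A(-4, 4) = (54 + (13 - 4*13))*(15 + 3*4/(-4)) = (54 + (13 - 52))*(15 + 3*4*(-¼)) = (54 - 39)*(15 - 3) = 15*12 = 180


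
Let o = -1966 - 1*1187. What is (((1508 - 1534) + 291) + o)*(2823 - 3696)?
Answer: 2521224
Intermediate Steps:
o = -3153 (o = -1966 - 1187 = -3153)
(((1508 - 1534) + 291) + o)*(2823 - 3696) = (((1508 - 1534) + 291) - 3153)*(2823 - 3696) = ((-26 + 291) - 3153)*(-873) = (265 - 3153)*(-873) = -2888*(-873) = 2521224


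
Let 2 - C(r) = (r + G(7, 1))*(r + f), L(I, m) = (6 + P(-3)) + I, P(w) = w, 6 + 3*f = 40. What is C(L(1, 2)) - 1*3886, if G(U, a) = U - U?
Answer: -11836/3 ≈ -3945.3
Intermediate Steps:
G(U, a) = 0
f = 34/3 (f = -2 + (1/3)*40 = -2 + 40/3 = 34/3 ≈ 11.333)
L(I, m) = 3 + I (L(I, m) = (6 - 3) + I = 3 + I)
C(r) = 2 - r*(34/3 + r) (C(r) = 2 - (r + 0)*(r + 34/3) = 2 - r*(34/3 + r))
C(L(1, 2)) - 1*3886 = (2 - (3 + 1)**2 - 34*(3 + 1)/3) - 1*3886 = (2 - 1*4**2 - 34/3*4) - 3886 = (2 - 1*16 - 136/3) - 3886 = (2 - 16 - 136/3) - 3886 = -178/3 - 3886 = -11836/3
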